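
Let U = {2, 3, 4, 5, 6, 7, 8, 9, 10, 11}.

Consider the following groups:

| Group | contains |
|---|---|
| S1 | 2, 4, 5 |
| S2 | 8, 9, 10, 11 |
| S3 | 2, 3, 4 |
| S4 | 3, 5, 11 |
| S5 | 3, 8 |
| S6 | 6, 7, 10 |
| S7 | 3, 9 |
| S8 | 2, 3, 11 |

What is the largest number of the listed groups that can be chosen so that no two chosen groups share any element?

3

S1, S6, S7 are pairwise disjoint (S1={2,4,5}; S6={6,7,10}; S7={3,9}).
Every remaining group overlaps one of these, and no 4 of the listed groups are pairwise disjoint, so 3 is the maximum.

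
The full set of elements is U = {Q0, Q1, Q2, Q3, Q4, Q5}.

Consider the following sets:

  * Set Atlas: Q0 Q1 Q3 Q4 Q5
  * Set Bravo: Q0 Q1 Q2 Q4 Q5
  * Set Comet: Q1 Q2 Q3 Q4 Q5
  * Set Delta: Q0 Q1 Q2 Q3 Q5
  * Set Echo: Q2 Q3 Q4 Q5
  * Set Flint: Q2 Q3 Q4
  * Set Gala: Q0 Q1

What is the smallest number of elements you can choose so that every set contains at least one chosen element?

2

The 2 elements {Q0, Q3} hit every set.
The sets Echo, Gala are pairwise disjoint, so any hitting set needs a separate element for each — at least 2. Hence 2 is optimal.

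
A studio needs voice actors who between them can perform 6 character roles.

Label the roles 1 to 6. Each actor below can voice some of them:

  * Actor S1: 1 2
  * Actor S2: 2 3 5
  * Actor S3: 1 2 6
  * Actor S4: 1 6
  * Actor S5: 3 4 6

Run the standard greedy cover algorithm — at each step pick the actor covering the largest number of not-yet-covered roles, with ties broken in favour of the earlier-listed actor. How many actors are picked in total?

3

Greedy: pick S2 (covers 3 new) → pick S3 (covers 2 new) → pick S5 (covers 1 new). Total picks: 3.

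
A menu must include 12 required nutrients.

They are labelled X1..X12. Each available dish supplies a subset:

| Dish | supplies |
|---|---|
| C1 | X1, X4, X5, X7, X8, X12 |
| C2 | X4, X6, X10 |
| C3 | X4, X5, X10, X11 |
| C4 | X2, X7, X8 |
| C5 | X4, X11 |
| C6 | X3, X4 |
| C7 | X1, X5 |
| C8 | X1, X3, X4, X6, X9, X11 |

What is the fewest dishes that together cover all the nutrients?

C1 and C2 and C4 and C8 together: C1 ∪ C2 ∪ C4 ∪ C8 = {X1, X2, X3, X4, X5, X6, X7, X8, X9, X10, X11, X12} — every nutrient is covered.
No 3 of the 8 dishes cover everything (all 56 combinations miss at least one nutrient), so 4 is optimal.

4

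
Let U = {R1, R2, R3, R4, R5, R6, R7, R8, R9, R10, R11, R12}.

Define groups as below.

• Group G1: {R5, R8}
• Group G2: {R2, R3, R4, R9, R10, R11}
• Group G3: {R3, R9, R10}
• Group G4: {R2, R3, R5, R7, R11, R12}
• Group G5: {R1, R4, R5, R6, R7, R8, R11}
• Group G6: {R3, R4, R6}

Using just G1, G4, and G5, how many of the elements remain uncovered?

Union of G1, G4, G5 = {R1, R2, R3, R4, R5, R6, R7, R8, R11, R12}.
Not covered: R9, R10 — 2 elements.

2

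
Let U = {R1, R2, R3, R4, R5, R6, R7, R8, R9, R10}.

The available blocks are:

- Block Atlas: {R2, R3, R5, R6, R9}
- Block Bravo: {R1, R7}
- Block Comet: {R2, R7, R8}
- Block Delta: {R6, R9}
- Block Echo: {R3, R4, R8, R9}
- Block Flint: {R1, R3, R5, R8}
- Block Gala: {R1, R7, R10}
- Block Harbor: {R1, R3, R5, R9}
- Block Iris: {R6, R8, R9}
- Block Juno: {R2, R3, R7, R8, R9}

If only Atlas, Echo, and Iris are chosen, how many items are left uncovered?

3

Union of Atlas, Echo, Iris = {R2, R3, R4, R5, R6, R8, R9}.
Not covered: R1, R7, R10 — 3 items.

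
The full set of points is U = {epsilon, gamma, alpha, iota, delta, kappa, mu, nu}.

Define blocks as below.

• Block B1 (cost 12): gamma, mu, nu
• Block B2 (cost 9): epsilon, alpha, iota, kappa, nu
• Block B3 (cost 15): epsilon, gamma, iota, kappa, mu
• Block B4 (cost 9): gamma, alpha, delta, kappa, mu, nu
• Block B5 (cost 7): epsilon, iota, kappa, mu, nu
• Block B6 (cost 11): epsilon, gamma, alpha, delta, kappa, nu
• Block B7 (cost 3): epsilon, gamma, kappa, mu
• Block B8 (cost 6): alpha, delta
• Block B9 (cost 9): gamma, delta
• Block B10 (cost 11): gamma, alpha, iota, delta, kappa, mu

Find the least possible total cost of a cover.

16

B4, B5 together cover every point (B4 ∪ B5 = {epsilon, gamma, alpha, iota, delta, kappa, mu, nu}); total cost 9 + 7 = 16.
The greedy pick B7, B2, B8 costs 18; no covering selection beats 16.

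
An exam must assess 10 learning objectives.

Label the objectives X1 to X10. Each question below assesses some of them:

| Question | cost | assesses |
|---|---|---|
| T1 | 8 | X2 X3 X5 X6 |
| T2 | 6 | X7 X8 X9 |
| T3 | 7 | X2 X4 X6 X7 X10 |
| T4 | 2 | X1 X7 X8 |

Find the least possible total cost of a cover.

T1, T2, T3, T4 together cover every objective (T1 ∪ T2 ∪ T3 ∪ T4 = {X1, X2, X3, X4, X5, X6, X7, X8, X9, X10}); total cost 8 + 6 + 7 + 2 = 23.
No covering selection has total cost below 23.

23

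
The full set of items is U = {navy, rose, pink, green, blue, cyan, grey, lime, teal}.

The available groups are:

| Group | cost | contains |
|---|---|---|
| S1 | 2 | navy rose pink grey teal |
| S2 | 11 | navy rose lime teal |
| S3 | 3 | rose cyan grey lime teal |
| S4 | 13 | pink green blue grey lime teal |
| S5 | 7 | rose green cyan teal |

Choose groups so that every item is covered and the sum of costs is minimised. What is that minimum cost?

S1, S3, S4 together cover every item (S1 ∪ S3 ∪ S4 = {navy, rose, pink, green, blue, cyan, grey, lime, teal}); total cost 2 + 3 + 13 = 18.
No covering selection has total cost below 18.

18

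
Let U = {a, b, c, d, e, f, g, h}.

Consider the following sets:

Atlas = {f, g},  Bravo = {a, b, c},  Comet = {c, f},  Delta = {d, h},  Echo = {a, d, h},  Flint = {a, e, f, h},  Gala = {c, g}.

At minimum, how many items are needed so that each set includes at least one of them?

3

T = {c, g, h} meets every set (each contains at least one member of T), and |T| = 3.
The sets Atlas, Bravo, Delta are pairwise disjoint, so any hitting set needs a separate item for each — at least 3. Hence 3 is optimal.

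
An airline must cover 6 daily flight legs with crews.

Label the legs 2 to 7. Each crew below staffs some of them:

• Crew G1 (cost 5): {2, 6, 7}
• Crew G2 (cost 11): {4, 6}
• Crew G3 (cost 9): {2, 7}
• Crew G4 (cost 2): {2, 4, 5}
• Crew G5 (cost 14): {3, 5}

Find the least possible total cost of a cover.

21

G1, G4, G5 together cover every leg (G1 ∪ G4 ∪ G5 = {2, 3, 4, 5, 6, 7}); total cost 5 + 2 + 14 = 21.
No covering selection has total cost below 21.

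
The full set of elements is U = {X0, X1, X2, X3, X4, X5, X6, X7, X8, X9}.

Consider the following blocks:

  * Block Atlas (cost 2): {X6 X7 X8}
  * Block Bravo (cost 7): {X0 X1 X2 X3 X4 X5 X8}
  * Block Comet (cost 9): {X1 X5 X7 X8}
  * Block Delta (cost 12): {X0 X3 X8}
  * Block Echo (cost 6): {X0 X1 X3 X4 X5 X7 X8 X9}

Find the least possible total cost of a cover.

Atlas, Bravo, Echo together cover every element (Atlas ∪ Bravo ∪ Echo = {X0, X1, X2, X3, X4, X5, X6, X7, X8, X9}); total cost 2 + 7 + 6 = 15.
No covering selection has total cost below 15.

15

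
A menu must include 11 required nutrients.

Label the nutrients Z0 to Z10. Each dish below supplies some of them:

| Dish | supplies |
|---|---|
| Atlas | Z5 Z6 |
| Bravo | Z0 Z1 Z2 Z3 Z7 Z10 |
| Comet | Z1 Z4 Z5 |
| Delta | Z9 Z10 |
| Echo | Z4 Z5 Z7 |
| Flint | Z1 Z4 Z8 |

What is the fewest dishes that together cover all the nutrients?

4

Atlas and Bravo and Delta and Flint together: Atlas ∪ Bravo ∪ Delta ∪ Flint = {Z0, Z1, Z2, Z3, Z4, Z5, Z6, Z7, Z8, Z9, Z10} — every nutrient is covered.
Only Bravo contains Z0, so Bravo is forced; the remaining 5 nutrients need at least 3 more dishes (each remaining dish adds at most 2) — so at least 4 dishes are needed, and 4 is optimal.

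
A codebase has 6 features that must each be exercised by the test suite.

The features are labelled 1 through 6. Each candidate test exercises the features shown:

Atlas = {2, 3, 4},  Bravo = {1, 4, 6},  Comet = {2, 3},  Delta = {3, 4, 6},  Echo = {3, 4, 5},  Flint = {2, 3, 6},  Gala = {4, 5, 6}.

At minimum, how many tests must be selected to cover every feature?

3

Take {Atlas, Bravo, Gala}. Their union is {1, 2, 3, 4, 5, 6}, which is all 6 features.
Only Bravo contains 1, so Bravo is forced; the remaining 3 features need at least 2 more tests (each remaining test adds at most 2) — so at least 3 tests are needed, and 3 is optimal.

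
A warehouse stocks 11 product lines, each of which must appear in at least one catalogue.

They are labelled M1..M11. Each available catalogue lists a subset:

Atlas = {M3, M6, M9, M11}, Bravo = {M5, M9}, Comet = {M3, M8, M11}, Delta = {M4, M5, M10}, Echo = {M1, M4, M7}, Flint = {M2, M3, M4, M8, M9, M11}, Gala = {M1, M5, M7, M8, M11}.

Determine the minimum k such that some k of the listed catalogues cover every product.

Atlas and Delta and Echo and Flint together: Atlas ∪ Delta ∪ Echo ∪ Flint = {M1, M2, M3, M4, M5, M6, M7, M8, M9, M10, M11} — every product is covered.
No 3 of the 7 catalogues cover everything (all 35 combinations miss at least one product), so 4 is optimal.

4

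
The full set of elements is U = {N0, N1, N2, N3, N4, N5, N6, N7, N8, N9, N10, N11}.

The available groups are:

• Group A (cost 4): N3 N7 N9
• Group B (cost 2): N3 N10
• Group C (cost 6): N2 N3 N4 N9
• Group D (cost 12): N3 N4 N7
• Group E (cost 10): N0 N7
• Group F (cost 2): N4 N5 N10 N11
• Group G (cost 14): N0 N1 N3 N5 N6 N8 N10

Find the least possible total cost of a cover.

A, C, F, G together cover every element (A ∪ C ∪ F ∪ G = {N0, N1, N2, N3, N4, N5, N6, N7, N8, N9, N10, N11}); total cost 4 + 6 + 2 + 14 = 26.
No covering selection has total cost below 26.

26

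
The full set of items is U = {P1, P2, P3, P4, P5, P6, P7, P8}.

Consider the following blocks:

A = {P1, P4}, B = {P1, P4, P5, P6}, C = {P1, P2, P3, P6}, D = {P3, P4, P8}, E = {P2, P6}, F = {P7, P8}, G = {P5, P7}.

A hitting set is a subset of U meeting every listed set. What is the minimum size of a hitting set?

Take H = {P2, P4, P7}. Each listed block contains at least one of these, so H is a hitting set of size 3.
The blocks A, E, F are pairwise disjoint, so any hitting set needs a separate item for each — at least 3. Hence 3 is optimal.

3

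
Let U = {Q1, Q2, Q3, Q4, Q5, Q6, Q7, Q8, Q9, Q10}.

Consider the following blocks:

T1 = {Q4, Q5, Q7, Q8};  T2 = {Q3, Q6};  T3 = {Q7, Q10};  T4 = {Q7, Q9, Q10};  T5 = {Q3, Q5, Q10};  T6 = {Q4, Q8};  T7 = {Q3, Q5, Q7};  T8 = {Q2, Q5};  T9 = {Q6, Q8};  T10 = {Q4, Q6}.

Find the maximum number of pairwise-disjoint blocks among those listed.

4

T2, T3, T6, T8 are pairwise disjoint (T2={Q3,Q6}; T3={Q7,Q10}; T6={Q4,Q8}; T8={Q2,Q5}).
Every remaining block overlaps one of these, and no 5 of the listed blocks are pairwise disjoint, so 4 is the maximum.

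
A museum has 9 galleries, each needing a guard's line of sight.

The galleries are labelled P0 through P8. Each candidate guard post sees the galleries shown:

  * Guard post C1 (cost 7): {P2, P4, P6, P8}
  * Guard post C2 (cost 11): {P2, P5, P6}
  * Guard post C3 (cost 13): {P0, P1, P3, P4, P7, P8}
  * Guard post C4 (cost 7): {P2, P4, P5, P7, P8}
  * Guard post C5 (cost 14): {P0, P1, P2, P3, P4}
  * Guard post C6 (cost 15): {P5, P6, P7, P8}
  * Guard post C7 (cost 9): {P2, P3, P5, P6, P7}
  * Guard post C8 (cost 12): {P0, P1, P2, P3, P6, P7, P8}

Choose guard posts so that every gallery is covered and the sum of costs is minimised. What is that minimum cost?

C4, C8 together cover every gallery (C4 ∪ C8 = {P0, P1, P2, P3, P4, P5, P6, P7, P8}); total cost 7 + 12 = 19.
No covering selection has total cost below 19.

19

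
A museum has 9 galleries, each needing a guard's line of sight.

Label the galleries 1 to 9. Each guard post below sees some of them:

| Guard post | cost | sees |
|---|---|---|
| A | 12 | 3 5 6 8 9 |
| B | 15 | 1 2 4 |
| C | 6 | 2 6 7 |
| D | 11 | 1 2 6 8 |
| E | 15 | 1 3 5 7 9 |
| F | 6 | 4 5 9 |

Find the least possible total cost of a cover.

32

D, E, F together cover every gallery (D ∪ E ∪ F = {1, 2, 3, 4, 5, 6, 7, 8, 9}); total cost 11 + 15 + 6 = 32.
The greedy pick C, F, D, A costs 35; no covering selection beats 32.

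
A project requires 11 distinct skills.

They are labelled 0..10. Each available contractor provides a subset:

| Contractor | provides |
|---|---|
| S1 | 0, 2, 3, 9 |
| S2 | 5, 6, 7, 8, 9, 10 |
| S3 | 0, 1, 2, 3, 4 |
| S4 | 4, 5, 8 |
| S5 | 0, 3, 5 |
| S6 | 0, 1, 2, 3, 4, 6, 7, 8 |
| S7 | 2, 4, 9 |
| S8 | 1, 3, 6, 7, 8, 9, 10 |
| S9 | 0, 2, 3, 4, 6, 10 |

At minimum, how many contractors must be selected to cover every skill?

2

Take {S2, S6}. Their union is {0, 1, 2, 3, 4, 5, 6, 7, 8, 9, 10}, which is all 11 skills.
No single contractor has all 11 skills (the largest, S6, has 8), so 2 is optimal.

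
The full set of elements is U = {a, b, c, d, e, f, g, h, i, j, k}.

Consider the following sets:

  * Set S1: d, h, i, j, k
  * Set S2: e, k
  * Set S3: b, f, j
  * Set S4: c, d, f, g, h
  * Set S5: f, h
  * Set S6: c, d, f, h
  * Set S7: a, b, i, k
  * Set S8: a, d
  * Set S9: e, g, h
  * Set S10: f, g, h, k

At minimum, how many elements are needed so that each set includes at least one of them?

The 4 elements {a, b, h, k} hit every set.
No choice of 3 elements meets every set, so 4 is the minimum.

4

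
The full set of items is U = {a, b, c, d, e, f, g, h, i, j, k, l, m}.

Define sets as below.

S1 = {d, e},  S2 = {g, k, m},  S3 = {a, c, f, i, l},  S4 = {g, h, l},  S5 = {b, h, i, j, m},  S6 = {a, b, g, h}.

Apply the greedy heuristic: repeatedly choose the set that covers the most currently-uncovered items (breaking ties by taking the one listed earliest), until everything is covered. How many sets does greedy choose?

Greedy: pick S3 (covers 5 new) → pick S5 (covers 4 new) → pick S1 (covers 2 new) → pick S2 (covers 2 new). Total picks: 4.

4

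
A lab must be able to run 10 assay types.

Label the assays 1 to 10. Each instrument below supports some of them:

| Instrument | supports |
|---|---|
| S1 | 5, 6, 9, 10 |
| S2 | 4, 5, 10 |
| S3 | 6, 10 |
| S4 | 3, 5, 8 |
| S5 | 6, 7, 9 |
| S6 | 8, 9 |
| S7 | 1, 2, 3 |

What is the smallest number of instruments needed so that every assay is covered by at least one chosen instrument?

Take {S2, S4, S5, S7}. Their union is {1, 2, 3, 4, 5, 6, 7, 8, 9, 10}, which is all 10 assays.
Only S2 contains 4, so S2 is forced; the remaining 7 assays need at least 3 more instruments (each remaining instrument adds at most 3) — so at least 4 instruments are needed, and 4 is optimal.

4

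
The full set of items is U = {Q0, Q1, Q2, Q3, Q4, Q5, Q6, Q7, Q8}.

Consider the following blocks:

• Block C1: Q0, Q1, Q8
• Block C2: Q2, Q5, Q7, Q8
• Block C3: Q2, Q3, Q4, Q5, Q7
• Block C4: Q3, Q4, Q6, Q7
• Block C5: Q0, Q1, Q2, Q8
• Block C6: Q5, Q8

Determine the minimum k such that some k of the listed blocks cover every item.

Take {C1, C3, C4}. Their union is {Q0, Q1, Q2, Q3, Q4, Q5, Q6, Q7, Q8}, which is all 9 items.
Only C4 contains Q6, so C4 is forced; the remaining 5 items need at least 2 more blocks (each remaining block adds at most 4) — so at least 3 blocks are needed, and 3 is optimal.

3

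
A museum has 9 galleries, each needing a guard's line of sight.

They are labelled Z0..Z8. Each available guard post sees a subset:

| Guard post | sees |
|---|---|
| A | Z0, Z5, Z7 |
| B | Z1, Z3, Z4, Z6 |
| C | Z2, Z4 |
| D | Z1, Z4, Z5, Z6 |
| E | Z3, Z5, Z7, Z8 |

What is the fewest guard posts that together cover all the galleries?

4

A and B and C and E together: A ∪ B ∪ C ∪ E = {Z0, Z1, Z2, Z3, Z4, Z5, Z6, Z7, Z8} — every gallery is covered.
No 3 of the 5 guard posts cover everything (all 10 combinations miss at least one gallery), so 4 is optimal.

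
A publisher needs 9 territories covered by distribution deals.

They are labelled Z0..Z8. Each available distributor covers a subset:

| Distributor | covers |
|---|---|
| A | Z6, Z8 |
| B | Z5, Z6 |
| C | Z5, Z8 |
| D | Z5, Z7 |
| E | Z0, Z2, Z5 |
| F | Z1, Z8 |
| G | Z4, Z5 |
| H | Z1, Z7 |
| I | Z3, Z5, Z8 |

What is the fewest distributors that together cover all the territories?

5

B and E and G and H and I together: B ∪ E ∪ G ∪ H ∪ I = {Z0, Z1, Z2, Z3, Z4, Z5, Z6, Z7, Z8} — every territory is covered.
Only G contains Z4, so G is forced; the remaining 7 territories need at least 4 more distributors (each remaining distributor adds at most 2) — so at least 5 distributors are needed, and 5 is optimal.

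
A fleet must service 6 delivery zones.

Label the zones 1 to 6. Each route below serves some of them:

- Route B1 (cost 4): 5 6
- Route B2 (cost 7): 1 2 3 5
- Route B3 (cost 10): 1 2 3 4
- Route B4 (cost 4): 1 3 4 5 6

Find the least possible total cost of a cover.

B2, B4 together cover every zone (B2 ∪ B4 = {1, 2, 3, 4, 5, 6}); total cost 7 + 4 = 11.
No covering selection has total cost below 11.

11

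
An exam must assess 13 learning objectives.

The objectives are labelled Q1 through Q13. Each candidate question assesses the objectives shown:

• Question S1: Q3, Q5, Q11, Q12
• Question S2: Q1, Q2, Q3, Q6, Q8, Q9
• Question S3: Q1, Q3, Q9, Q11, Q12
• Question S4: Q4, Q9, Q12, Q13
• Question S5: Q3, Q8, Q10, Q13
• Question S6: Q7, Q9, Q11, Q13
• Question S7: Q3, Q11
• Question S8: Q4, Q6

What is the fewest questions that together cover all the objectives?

5

S1 and S2 and S5 and S6 and S8 together: S1 ∪ S2 ∪ S5 ∪ S6 ∪ S8 = {Q1, Q2, Q3, Q4, Q5, Q6, Q7, Q8, Q9, Q10, Q11, Q12, Q13} — every objective is covered.
No 4 of the 8 questions cover everything (all 70 combinations miss at least one objective), so 5 is optimal.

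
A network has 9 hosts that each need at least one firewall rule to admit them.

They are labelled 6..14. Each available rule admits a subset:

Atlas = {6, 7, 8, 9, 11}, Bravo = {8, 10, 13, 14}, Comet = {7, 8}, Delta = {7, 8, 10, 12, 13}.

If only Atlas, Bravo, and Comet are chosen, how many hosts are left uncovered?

Union of Atlas, Bravo, Comet = {6, 7, 8, 9, 10, 11, 13, 14}.
Not covered: 12 — 1 host.

1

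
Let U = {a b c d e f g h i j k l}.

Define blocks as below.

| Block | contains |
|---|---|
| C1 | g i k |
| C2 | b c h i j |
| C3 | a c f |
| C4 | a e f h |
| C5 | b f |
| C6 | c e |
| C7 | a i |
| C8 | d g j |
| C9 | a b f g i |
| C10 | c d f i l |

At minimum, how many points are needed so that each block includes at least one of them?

4

T = {e, f, g, i} meets every block (each contains at least one member of T), and |T| = 4.
The blocks C5, C6, C7, C8 are pairwise disjoint, so any hitting set needs a separate point for each — at least 4. Hence 4 is optimal.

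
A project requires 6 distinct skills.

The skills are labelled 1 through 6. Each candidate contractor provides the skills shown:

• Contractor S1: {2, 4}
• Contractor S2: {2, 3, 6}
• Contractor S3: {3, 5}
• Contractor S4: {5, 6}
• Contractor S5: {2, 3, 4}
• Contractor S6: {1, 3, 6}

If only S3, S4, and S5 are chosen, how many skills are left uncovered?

Union of S3, S4, S5 = {2, 3, 4, 5, 6}.
Not covered: 1 — 1 skill.

1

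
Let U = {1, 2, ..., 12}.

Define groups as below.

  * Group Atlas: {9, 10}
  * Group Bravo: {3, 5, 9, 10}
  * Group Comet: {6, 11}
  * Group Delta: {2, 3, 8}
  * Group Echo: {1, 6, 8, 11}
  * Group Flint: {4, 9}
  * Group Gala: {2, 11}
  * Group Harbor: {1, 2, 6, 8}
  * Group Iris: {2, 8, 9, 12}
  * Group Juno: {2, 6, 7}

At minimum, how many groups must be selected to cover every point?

5

Bravo and Echo and Flint and Iris and Juno together: Bravo ∪ Echo ∪ Flint ∪ Iris ∪ Juno = {1, 2, 3, 4, 5, 6, 7, 8, 9, 10, 11, 12} — every point is covered.
No 4 of the 10 groups cover everything (all 210 combinations miss at least one point), so 5 is optimal.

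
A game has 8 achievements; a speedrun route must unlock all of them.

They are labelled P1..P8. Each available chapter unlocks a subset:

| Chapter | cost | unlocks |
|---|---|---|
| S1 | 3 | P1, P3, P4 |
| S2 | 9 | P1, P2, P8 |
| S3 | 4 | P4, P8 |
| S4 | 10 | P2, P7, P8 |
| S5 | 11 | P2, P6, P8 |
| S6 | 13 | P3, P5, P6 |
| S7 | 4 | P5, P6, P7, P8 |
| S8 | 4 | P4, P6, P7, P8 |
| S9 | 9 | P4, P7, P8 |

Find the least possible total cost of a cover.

S1, S2, S7 together cover every achievement (S1 ∪ S2 ∪ S7 = {P1, P2, P3, P4, P5, P6, P7, P8}); total cost 3 + 9 + 4 = 16.
No covering selection has total cost below 16.

16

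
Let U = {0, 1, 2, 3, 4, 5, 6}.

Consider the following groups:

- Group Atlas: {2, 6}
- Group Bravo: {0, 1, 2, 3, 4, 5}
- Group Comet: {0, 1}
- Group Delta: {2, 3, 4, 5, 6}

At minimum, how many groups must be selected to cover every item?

2

Take {Bravo, Delta}. Their union is {0, 1, 2, 3, 4, 5, 6}, which is all 7 items.
No single group has all 7 items (the largest, Bravo, has 6), so 2 is optimal.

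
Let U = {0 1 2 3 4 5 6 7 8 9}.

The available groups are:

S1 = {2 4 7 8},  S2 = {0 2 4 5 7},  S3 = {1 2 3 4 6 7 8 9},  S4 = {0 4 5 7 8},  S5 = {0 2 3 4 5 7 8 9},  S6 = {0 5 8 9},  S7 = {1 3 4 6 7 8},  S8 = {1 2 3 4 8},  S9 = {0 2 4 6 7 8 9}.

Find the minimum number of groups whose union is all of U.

2

S3 and S5 together: S3 ∪ S5 = {0, 1, 2, 3, 4, 5, 6, 7, 8, 9} — every item is covered.
No single group has all 10 items (the largest, S3, has 8), so 2 is optimal.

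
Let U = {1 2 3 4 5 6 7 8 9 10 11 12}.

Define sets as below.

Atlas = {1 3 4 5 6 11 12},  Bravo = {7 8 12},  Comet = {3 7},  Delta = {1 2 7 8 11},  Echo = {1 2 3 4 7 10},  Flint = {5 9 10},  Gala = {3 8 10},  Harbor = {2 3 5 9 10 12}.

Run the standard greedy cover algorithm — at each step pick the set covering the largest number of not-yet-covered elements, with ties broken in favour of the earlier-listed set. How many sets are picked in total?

3

Greedy: pick Atlas (covers 7 new) → pick Delta (covers 3 new) → pick Flint (covers 2 new). Total picks: 3.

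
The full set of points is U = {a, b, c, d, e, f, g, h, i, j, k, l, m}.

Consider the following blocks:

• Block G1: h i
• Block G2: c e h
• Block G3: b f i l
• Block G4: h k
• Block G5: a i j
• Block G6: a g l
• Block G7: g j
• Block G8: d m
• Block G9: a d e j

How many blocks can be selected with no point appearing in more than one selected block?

4

G2, G3, G7, G8 are pairwise disjoint (G2={c,e,h}; G3={b,f,i,l}; G7={g,j}; G8={d,m}).
Every remaining block overlaps one of these, and no 5 of the listed blocks are pairwise disjoint, so 4 is the maximum.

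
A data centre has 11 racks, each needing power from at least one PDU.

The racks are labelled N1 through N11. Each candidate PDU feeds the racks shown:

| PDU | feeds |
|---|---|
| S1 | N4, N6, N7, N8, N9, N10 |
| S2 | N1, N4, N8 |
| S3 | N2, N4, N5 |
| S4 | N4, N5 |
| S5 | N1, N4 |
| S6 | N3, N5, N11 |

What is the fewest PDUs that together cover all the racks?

S1 and S3 and S5 and S6 together: S1 ∪ S3 ∪ S5 ∪ S6 = {N1, N2, N3, N4, N5, N6, N7, N8, N9, N10, N11} — every rack is covered.
No 3 of the 6 PDUs cover everything (all 20 combinations miss at least one rack), so 4 is optimal.

4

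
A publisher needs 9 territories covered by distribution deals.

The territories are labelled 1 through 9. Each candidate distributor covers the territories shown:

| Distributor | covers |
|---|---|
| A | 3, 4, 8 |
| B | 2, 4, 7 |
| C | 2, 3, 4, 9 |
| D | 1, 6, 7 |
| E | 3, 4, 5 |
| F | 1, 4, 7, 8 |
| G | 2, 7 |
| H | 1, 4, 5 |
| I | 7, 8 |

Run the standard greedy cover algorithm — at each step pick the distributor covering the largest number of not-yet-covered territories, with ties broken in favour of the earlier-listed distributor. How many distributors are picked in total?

4

Greedy: pick C (covers 4 new) → pick D (covers 3 new) → pick A (covers 1 new) → pick E (covers 1 new). Total picks: 4.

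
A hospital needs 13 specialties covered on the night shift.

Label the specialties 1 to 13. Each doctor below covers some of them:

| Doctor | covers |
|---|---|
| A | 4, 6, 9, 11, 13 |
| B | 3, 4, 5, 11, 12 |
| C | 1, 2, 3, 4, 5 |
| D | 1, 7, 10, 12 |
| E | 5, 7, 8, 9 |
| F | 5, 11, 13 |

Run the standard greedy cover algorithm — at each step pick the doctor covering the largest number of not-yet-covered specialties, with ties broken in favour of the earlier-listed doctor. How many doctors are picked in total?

4

Greedy: pick A (covers 5 new) → pick C (covers 4 new) → pick D (covers 3 new) → pick E (covers 1 new). Total picks: 4.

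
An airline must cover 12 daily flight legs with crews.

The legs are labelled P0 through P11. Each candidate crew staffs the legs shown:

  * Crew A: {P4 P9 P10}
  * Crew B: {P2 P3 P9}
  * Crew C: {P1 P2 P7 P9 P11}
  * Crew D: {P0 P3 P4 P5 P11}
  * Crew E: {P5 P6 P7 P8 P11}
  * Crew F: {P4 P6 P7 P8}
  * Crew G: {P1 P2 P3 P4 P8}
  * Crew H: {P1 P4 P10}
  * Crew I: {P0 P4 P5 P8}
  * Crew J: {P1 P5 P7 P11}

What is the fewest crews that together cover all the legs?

C and D and E and H together: C ∪ D ∪ E ∪ H = {P0, P1, P2, P3, P4, P5, P6, P7, P8, P9, P10, P11} — every leg is covered.
No 3 of the 10 crews cover everything (all 120 combinations miss at least one leg), so 4 is optimal.

4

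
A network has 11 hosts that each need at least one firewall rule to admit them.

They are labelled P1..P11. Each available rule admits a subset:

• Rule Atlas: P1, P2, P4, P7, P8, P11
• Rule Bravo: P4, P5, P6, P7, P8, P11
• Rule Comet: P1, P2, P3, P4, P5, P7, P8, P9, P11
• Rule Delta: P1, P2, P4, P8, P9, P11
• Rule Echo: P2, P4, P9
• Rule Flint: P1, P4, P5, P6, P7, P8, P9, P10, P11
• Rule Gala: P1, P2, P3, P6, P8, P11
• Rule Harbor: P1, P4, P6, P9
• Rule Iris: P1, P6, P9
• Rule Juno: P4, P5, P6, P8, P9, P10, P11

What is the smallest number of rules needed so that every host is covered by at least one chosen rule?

Take {Flint, Gala}. Their union is {P1, P2, P3, P4, P5, P6, P7, P8, P9, P10, P11}, which is all 11 hosts.
No single rule has all 11 hosts (the largest, Comet, has 9), so 2 is optimal.

2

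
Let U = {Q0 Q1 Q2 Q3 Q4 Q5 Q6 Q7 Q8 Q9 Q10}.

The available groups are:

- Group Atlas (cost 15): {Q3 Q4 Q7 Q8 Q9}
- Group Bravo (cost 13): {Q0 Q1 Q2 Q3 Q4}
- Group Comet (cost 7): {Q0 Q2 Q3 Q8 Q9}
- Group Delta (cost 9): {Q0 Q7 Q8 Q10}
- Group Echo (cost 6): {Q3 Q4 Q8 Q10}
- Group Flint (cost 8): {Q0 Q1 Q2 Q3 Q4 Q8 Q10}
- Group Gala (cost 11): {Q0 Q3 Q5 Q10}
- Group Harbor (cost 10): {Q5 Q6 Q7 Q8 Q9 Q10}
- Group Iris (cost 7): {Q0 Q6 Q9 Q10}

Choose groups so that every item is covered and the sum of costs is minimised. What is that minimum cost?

18

Flint, Harbor together cover every item (Flint ∪ Harbor = {Q0, Q1, Q2, Q3, Q4, Q5, Q6, Q7, Q8, Q9, Q10}); total cost 8 + 10 = 18.
No covering selection has total cost below 18.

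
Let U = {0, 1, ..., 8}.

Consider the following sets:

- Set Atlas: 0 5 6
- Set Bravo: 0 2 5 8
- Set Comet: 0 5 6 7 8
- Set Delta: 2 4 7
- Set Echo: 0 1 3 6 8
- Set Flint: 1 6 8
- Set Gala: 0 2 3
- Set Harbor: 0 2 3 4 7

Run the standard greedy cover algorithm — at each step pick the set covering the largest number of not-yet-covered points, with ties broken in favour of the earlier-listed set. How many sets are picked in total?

3

Greedy: pick Comet (covers 5 new) → pick Harbor (covers 3 new) → pick Echo (covers 1 new). Total picks: 3.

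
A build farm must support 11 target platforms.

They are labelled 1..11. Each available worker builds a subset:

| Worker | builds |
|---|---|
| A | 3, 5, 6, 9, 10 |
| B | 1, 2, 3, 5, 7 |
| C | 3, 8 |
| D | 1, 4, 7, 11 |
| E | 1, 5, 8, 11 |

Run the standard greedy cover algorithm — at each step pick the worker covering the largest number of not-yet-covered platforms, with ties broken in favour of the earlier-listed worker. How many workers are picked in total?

Greedy: pick A (covers 5 new) → pick D (covers 4 new) → pick B (covers 1 new) → pick C (covers 1 new). Total picks: 4.

4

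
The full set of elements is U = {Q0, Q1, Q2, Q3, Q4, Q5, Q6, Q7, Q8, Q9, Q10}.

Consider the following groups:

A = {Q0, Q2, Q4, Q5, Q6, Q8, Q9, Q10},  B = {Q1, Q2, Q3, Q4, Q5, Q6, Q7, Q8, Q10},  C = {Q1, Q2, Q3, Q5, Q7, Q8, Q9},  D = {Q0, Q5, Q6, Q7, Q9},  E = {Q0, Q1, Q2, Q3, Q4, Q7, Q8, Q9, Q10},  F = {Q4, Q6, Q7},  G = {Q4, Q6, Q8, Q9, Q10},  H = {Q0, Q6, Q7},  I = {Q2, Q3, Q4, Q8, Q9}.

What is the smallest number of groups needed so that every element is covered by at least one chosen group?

A and B cover everything between them: the union {Q0, Q1, Q2, Q3, Q4, Q5, Q6, Q7, Q8, Q9, Q10} is all of U.
No single group has all 11 elements (the largest, B, has 9), so 2 is optimal.

2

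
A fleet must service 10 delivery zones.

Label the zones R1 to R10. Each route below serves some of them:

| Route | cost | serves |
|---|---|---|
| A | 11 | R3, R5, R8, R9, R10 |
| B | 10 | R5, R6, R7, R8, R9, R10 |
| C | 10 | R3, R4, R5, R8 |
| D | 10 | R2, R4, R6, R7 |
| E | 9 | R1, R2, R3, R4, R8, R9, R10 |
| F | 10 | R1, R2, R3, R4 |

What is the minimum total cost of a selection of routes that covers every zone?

19

B, E together cover every zone (B ∪ E = {R1, R2, R3, R4, R5, R6, R7, R8, R9, R10}); total cost 10 + 9 = 19.
No covering selection has total cost below 19.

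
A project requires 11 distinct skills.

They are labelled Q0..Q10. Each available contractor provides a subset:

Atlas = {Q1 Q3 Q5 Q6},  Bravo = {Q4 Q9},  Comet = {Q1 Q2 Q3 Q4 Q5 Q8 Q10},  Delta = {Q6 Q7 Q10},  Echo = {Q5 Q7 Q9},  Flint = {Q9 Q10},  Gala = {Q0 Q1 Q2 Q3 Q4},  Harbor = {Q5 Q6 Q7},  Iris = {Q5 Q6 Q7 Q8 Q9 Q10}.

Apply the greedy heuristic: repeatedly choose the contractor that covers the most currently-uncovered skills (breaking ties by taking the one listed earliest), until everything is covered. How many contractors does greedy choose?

3

Greedy: pick Comet (covers 7 new) → pick Iris (covers 3 new) → pick Gala (covers 1 new). Total picks: 3.
(The true minimum cover uses only 2 contractors, so greedy is not optimal here.)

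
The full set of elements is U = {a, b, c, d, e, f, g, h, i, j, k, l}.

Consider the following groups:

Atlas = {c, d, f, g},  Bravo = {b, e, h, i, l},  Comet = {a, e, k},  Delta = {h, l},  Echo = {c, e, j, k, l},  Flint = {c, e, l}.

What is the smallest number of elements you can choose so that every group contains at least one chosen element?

3

T = {g, k, l} meets every group (each contains at least one member of T), and |T| = 3.
The groups Atlas, Comet, Delta are pairwise disjoint, so any hitting set needs a separate element for each — at least 3. Hence 3 is optimal.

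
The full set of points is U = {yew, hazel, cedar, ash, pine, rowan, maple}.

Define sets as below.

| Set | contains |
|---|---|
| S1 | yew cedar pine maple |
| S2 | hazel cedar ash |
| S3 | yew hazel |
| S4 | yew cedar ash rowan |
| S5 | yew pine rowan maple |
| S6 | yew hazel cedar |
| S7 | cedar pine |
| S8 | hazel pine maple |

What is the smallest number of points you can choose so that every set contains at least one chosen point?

H = {hazel, ash, pine} meets every set (each contains at least one member of H), and |H| = 3.
No choice of 2 points meets every set, so 3 is the minimum.

3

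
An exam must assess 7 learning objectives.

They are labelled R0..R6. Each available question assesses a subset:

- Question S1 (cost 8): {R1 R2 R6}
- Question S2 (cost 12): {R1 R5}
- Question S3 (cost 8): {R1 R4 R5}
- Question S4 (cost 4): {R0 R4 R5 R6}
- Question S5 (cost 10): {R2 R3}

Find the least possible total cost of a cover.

22

S3, S4, S5 together cover every objective (S3 ∪ S4 ∪ S5 = {R0, R1, R2, R3, R4, R5, R6}); total cost 8 + 4 + 10 = 22.
No covering selection has total cost below 22.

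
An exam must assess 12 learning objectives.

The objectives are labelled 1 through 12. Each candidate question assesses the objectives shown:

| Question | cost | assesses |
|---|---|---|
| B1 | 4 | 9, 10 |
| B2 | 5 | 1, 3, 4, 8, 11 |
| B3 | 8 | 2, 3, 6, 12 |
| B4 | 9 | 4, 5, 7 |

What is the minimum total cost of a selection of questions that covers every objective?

B1, B2, B3, B4 together cover every objective (B1 ∪ B2 ∪ B3 ∪ B4 = {1, 2, 3, 4, 5, 6, 7, 8, 9, 10, 11, 12}); total cost 4 + 5 + 8 + 9 = 26.
No covering selection has total cost below 26.

26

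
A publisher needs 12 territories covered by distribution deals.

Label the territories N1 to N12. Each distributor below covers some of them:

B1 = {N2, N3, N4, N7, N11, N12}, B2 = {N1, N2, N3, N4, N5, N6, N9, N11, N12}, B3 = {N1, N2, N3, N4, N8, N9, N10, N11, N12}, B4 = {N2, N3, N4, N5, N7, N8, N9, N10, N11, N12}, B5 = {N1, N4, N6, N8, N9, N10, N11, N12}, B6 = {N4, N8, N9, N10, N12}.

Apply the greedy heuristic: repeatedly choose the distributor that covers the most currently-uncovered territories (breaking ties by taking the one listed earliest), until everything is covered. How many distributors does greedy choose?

2

Greedy: pick B4 (covers 10 new) → pick B2 (covers 2 new). Total picks: 2.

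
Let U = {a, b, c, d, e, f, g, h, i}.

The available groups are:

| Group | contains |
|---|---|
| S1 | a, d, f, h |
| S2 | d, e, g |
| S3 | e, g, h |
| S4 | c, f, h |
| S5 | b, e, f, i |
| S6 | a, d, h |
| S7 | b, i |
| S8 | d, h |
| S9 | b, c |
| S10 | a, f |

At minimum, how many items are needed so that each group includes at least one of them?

T = {b, e, f, h} meets every group (each contains at least one member of T), and |T| = 4.
No choice of 3 items meets every group, so 4 is the minimum.

4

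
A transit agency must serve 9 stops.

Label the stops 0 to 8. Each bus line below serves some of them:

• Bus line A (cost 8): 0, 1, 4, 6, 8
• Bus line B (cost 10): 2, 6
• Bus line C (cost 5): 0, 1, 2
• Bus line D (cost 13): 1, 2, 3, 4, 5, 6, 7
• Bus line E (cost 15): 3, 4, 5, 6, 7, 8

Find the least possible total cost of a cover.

C, E together cover every stop (C ∪ E = {0, 1, 2, 3, 4, 5, 6, 7, 8}); total cost 5 + 15 = 20.
The greedy pick A, D costs 21; no covering selection beats 20.

20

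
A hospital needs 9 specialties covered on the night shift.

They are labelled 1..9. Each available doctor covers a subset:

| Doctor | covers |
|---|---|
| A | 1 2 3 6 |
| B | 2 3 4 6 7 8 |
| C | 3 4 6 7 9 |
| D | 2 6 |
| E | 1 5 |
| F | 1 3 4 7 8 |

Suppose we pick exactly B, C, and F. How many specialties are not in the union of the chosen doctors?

1

Union of B, C, F = {1, 2, 3, 4, 6, 7, 8, 9}.
Not covered: 5 — 1 specialty.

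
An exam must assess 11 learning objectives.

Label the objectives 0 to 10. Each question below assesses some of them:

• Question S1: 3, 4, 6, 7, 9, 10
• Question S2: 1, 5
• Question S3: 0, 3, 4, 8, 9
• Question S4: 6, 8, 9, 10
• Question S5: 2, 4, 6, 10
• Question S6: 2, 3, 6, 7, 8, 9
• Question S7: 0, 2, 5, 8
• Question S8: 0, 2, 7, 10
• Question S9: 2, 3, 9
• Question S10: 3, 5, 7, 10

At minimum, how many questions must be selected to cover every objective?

S1 and S2 and S7 together: S1 ∪ S2 ∪ S7 = {0, 1, 2, 3, 4, 5, 6, 7, 8, 9, 10} — every objective is covered.
Only S2 contains 1, so S2 is forced; the remaining 9 objectives need at least 2 more questions (each remaining question adds at most 6) — so at least 3 questions are needed, and 3 is optimal.

3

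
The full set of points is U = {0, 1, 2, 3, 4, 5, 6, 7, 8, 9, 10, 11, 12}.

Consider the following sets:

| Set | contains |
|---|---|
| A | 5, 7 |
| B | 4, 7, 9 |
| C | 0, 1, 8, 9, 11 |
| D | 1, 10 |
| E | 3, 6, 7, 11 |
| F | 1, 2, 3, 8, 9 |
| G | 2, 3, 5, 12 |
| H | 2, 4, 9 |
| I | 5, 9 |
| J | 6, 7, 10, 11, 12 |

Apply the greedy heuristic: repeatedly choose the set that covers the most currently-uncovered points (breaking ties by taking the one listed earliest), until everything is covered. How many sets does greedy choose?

Greedy: pick C (covers 5 new) → pick G (covers 4 new) → pick J (covers 3 new) → pick B (covers 1 new). Total picks: 4.

4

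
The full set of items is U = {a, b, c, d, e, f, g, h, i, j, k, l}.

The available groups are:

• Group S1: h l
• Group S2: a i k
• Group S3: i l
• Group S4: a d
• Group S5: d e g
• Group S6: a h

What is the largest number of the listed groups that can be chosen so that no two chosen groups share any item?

S1, S2, S5 are pairwise disjoint (S1={h,l}; S2={a,i,k}; S5={d,e,g}).
Every remaining group overlaps one of these, and no 4 of the listed groups are pairwise disjoint, so 3 is the maximum.

3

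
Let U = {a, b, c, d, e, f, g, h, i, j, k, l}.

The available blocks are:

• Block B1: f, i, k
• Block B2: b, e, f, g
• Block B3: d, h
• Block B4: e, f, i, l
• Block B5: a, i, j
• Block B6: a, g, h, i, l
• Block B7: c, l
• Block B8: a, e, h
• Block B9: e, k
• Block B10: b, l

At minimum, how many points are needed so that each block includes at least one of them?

Take T = {e, h, i, l}. Each listed block contains at least one of these, so T is a hitting set of size 4.
The blocks B2, B3, B5, B7 are pairwise disjoint, so any hitting set needs a separate point for each — at least 4. Hence 4 is optimal.

4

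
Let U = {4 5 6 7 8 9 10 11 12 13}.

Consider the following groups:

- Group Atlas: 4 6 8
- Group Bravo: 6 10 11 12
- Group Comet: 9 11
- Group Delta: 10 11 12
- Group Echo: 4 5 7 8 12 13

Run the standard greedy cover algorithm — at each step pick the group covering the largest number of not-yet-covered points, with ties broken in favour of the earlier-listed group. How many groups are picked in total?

Greedy: pick Echo (covers 6 new) → pick Bravo (covers 3 new) → pick Comet (covers 1 new). Total picks: 3.

3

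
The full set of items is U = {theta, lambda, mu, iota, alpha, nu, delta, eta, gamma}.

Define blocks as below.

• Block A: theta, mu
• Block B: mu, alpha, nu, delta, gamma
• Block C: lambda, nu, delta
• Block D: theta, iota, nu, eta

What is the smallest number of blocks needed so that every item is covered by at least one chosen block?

3

B and C and D together: B ∪ C ∪ D = {theta, lambda, mu, iota, alpha, nu, delta, eta, gamma} — every item is covered.
Only C contains lambda, so C is forced; the remaining 6 items need at least 2 more blocks (each remaining block adds at most 3) — so at least 3 blocks are needed, and 3 is optimal.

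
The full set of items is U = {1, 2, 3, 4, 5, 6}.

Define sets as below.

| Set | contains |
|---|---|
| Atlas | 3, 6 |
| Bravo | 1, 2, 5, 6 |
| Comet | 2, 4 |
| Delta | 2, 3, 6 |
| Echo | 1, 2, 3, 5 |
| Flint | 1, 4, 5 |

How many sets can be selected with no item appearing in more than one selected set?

2

Atlas, Flint are pairwise disjoint (Atlas={3,6}; Flint={1,4,5}).
Every remaining set overlaps one of these, and no 3 of the listed sets are pairwise disjoint, so 2 is the maximum.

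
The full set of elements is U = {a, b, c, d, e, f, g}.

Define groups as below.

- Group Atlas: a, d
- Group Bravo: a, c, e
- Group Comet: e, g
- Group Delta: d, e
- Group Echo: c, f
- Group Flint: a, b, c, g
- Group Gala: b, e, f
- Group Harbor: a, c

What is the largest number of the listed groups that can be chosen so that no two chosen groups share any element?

3

Atlas, Comet, Echo are pairwise disjoint (Atlas={a,d}; Comet={e,g}; Echo={c,f}).
Every remaining group overlaps one of these, and no 4 of the listed groups are pairwise disjoint, so 3 is the maximum.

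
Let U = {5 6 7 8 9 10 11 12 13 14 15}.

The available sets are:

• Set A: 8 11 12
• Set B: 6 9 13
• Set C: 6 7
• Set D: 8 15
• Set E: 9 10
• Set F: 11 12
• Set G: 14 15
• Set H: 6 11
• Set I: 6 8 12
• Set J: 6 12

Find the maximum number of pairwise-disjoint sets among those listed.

A, C, E, G are pairwise disjoint (A={8,11,12}; C={6,7}; E={9,10}; G={14,15}).
Every remaining set overlaps one of these, and no 5 of the listed sets are pairwise disjoint, so 4 is the maximum.

4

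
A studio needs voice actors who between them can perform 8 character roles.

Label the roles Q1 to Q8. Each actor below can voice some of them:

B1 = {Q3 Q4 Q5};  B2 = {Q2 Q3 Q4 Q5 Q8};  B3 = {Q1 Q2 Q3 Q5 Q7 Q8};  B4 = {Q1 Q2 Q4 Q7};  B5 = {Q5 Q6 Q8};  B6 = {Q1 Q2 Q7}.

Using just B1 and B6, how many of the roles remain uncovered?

2

Union of B1, B6 = {Q1, Q2, Q3, Q4, Q5, Q7}.
Not covered: Q6, Q8 — 2 roles.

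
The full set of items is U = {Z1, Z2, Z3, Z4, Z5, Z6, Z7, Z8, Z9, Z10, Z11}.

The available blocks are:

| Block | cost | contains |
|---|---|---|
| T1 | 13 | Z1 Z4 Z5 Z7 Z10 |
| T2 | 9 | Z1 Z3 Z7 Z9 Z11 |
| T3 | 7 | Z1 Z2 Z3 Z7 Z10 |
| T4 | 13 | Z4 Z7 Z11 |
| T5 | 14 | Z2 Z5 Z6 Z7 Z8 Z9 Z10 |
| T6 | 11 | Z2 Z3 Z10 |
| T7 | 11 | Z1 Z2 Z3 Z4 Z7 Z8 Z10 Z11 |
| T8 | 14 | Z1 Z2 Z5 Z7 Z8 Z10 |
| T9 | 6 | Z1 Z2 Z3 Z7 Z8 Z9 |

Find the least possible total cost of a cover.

25

T5, T7 together cover every item (T5 ∪ T7 = {Z1, Z2, Z3, Z4, Z5, Z6, Z7, Z8, Z9, Z10, Z11}); total cost 14 + 11 = 25.
The greedy pick T9, T7, T5 costs 31; no covering selection beats 25.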